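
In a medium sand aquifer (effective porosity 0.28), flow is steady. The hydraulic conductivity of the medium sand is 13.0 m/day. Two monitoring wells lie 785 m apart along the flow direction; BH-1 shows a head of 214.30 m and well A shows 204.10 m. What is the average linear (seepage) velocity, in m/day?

Hydraulic gradient i = (214.30 − 204.10) / 785 = 10.2 / 785 = 0.01299.
Darcy flux q = K · i = 13.00 × 0.01299 = 0.1689 m/day.
Seepage velocity v = q / n_e = 0.1689 / 0.28 = 0.6033 m/day.

0.603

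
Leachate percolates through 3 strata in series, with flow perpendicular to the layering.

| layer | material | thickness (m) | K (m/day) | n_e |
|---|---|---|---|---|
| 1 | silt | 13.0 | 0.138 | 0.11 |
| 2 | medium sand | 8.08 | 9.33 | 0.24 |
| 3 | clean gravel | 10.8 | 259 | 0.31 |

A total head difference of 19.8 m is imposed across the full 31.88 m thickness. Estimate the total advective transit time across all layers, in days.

With flow normal to the layers, continuity requires the same specific discharge q through every layer.
Σ(b_i/K_i) = 13.0/0.138 + 8.08/9.33 + 10.8/259 = 95.11 d.
q = Δh / Σ(b_i/K_i) = 19.8 / 95.11 = 0.2082 m/day.
In each layer the seepage velocity is v_i = q/n_i, so the layer transit time is t_i = b_i·n_i / q:
  layer 1 (silt): t_1 = 13.0 × 0.11 / 0.2082 = 6.869 d
  layer 2 (medium sand): t_2 = 8.08 × 0.24 / 0.2082 = 9.315 d
  layer 3 (clean gravel): t_3 = 10.8 × 0.31 / 0.2082 = 16.08 d
Total t = Σ t_i = 32.27 days.

32.3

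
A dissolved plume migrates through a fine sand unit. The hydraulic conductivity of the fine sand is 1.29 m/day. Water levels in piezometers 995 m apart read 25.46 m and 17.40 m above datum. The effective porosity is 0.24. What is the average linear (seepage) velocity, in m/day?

Hydraulic gradient i = (25.46 − 17.40) / 995 = 8.06 / 995 = 0.008101.
Darcy flux q = K · i = 1.290 × 0.008101 = 0.01045 m/day.
Seepage velocity v = q / n_e = 0.01045 / 0.24 = 0.04354 m/day.

0.0435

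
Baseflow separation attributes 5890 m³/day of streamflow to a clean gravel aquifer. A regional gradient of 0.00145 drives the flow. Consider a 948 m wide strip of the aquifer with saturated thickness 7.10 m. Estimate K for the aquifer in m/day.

604

Cross-sectional area A = 948 × 7.10 = 6731 m².
Hydraulic gradient i = 0.00145.
From Q = K·A·i, K = Q / (A·i) = 5890 / (6731 × 0.001450) = 603.5 m/day.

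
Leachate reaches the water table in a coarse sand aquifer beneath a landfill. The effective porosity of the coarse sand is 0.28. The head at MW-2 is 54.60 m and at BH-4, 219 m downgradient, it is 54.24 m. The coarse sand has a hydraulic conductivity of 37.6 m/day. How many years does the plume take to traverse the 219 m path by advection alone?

Hydraulic gradient i = (54.60 − 54.24) / 219 = 0.36 / 219 = 0.001644.
Darcy flux q = K · i = 37.60 × 0.001644 = 0.06181 m/day.
Seepage velocity v = q / n_e = 0.06181 / 0.28 = 0.2207 m/day.
Travel time t = L / v = 219 / 0.2207 = 992.1 days = 2.716 years.

2.72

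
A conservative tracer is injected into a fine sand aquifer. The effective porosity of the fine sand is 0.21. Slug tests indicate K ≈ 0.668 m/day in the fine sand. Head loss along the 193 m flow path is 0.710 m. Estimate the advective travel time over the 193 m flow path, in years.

Hydraulic gradient i = Δh / L = 0.710 / 193 = 0.003679.
Darcy flux q = K · i = 0.6680 × 0.003679 = 0.002457 m/day.
Seepage velocity v = q / n_e = 0.002457 / 0.21 = 0.01170 m/day.
Travel time t = L / v = 193 / 0.01170 = 16493 days = 45.16 years.

45.2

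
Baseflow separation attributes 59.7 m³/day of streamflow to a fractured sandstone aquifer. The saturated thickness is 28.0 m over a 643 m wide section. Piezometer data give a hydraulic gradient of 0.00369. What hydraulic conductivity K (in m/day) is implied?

Cross-sectional area A = 643 × 28.0 = 18004 m².
Hydraulic gradient i = 0.00369.
From Q = K·A·i, K = Q / (A·i) = 59.7 / (18004 × 0.003690) = 0.8986 m/day.

0.899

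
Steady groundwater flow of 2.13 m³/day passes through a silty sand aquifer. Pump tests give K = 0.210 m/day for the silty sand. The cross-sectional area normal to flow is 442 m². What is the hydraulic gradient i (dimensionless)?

0.0229

From Q = K·A·i, i = Q / (K·A) = 2.13 / (0.2100 × 442.0) = 0.02295.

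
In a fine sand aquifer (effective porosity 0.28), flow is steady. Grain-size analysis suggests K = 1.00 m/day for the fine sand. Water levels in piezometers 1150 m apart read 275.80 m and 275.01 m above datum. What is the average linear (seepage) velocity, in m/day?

Hydraulic gradient i = (275.80 − 275.01) / 1150 = 0.79 / 1150 = 0.0006870.
Darcy flux q = K · i = 1.000 × 0.0006870 = 0.0006870 m/day.
Seepage velocity v = q / n_e = 0.0006870 / 0.28 = 0.002453 m/day.

0.00245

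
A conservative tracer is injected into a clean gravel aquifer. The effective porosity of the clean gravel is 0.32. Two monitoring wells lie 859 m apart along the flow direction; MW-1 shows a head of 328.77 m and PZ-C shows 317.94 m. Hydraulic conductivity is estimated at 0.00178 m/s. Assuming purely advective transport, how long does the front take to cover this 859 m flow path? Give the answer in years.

0.388

Convert K: 0.00178 m/s × 86400 = 153.8 m/day.
Hydraulic gradient i = (328.77 − 317.94) / 859 = 10.83 / 859 = 0.01261.
Darcy flux q = K · i = 153.8 × 0.01261 = 1.939 m/day.
Seepage velocity v = q / n_e = 1.939 / 0.32 = 6.059 m/day.
Travel time t = L / v = 859 / 6.059 = 141.8 days = 0.3881 years.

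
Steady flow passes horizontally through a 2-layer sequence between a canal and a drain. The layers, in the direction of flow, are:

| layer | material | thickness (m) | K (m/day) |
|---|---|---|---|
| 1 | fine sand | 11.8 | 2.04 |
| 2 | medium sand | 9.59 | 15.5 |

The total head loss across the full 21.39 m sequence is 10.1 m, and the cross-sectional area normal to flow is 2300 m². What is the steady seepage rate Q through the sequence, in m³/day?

3630

Flow is perpendicular to layering, so the layers act in series and the equivalent K is the thickness-weighted harmonic mean.
Total thickness L = 11.8 + 9.59 = 21.39 m.
Σ(b_i/K_i) = 11.8/2.04 + 9.59/15.5 = 6.403 d.
K_eq = L / Σ(b_i/K_i) = 21.39 / 6.403 = 3.341 m/day.
Q = K_eq · A · (Δh/L) = 3.341 × 2300 × (10.1/21.39) = 3628 m³/day.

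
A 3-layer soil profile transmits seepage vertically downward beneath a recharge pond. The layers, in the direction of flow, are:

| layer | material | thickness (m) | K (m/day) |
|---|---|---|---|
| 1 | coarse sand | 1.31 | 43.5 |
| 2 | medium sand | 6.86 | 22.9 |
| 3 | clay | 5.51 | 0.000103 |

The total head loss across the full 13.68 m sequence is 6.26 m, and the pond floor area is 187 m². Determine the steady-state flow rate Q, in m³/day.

Flow is perpendicular to layering, so the layers act in series and the equivalent K is the thickness-weighted harmonic mean.
Total thickness L = 1.31 + 6.86 + 5.51 = 13.68 m.
Σ(b_i/K_i) = 1.31/43.5 + 6.86/22.9 + 5.51/0.000103 = 53495 d.
K_eq = L / Σ(b_i/K_i) = 13.68 / 53495 = 0.0002557 m/day.
Q = K_eq · A · (Δh/L) = 0.0002557 × 187 × (6.26/13.68) = 0.02188 m³/day.

0.0219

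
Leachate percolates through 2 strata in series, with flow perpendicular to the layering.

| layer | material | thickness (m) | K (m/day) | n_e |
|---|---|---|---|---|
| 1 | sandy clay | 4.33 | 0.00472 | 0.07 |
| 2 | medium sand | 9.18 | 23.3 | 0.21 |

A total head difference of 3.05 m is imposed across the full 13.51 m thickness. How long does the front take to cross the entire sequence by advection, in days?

With flow normal to the layers, continuity requires the same specific discharge q through every layer.
Σ(b_i/K_i) = 4.33/0.00472 + 9.18/23.3 = 917.8 d.
q = Δh / Σ(b_i/K_i) = 3.05 / 917.8 = 0.003323 m/day.
In each layer the seepage velocity is v_i = q/n_i, so the layer transit time is t_i = b_i·n_i / q:
  layer 1 (sandy clay): t_1 = 4.33 × 0.07 / 0.003323 = 91.20 d
  layer 2 (medium sand): t_2 = 9.18 × 0.21 / 0.003323 = 580.1 d
Total t = Σ t_i = 671.3 days.

671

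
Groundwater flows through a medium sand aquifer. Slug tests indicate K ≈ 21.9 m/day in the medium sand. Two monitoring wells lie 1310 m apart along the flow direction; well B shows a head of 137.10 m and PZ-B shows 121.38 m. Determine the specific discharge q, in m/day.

0.263

Hydraulic gradient i = (137.10 − 121.38) / 1310 = 15.72 / 1310 = 0.01200.
Specific discharge q = K · i = 21.90 × 0.01200 = 0.2628 m/day.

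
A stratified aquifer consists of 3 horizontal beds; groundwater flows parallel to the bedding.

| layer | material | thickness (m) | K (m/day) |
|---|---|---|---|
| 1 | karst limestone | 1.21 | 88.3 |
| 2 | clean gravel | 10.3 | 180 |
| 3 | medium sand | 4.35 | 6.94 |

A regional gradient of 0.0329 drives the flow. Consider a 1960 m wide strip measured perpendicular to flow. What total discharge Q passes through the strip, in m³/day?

Flow is parallel to layering, so each bed carries its own Darcy discharge and the transmissivities add.
Σ(K_i·b_i) = 88.3×1.21 + 180×10.3 + 6.94×4.35 = 1991 m²/day.
Hydraulic gradient i = 0.0329.
Q = Σ(K_i·b_i) · W · i = 1991 × 1960 × 0.03290 = 1.284e+05 m³/day.

128000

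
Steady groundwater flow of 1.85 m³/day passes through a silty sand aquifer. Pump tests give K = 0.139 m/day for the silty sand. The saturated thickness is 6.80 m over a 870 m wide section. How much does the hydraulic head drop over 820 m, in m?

1.84

Cross-sectional area A = 870 × 6.80 = 5916 m².
From Q = K·A·i, i = Q / (K·A) = 1.85 / (0.1390 × 5916) = 0.002250.
Head loss Δh = i · L = 0.002250 × 820 = 1.845 m.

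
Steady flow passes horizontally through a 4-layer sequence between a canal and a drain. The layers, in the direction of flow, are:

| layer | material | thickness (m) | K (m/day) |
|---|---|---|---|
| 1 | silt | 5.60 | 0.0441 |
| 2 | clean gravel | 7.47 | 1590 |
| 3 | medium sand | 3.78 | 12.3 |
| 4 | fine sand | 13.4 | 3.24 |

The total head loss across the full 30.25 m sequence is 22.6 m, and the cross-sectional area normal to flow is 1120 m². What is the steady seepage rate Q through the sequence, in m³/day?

193

Flow is perpendicular to layering, so the layers act in series and the equivalent K is the thickness-weighted harmonic mean.
Total thickness L = 5.60 + 7.47 + 3.78 + 13.4 = 30.25 m.
Σ(b_i/K_i) = 5.60/0.0441 + 7.47/1590 + 3.78/12.3 + 13.4/3.24 = 131.4 d.
K_eq = L / Σ(b_i/K_i) = 30.25 / 131.4 = 0.2302 m/day.
Q = K_eq · A · (Δh/L) = 0.2302 × 1120 × (22.6/30.25) = 192.6 m³/day.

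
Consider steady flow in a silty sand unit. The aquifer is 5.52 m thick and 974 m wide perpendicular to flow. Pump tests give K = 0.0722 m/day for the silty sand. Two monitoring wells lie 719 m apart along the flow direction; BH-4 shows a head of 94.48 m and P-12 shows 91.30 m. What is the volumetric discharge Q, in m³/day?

1.72

Cross-sectional area A = 974 × 5.52 = 5376 m².
Hydraulic gradient i = (94.48 − 91.30) / 719 = 3.18 / 719 = 0.004423.
Darcy's law: Q = K · A · i = 0.07220 × 5376 × 0.004423 = 1.717 m³/day.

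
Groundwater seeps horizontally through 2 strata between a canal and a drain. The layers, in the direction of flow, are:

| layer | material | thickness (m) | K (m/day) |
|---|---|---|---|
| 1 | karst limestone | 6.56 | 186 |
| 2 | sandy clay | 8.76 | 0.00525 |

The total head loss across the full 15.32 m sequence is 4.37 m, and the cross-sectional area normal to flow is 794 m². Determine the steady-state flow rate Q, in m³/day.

Flow is perpendicular to layering, so the layers act in series and the equivalent K is the thickness-weighted harmonic mean.
Total thickness L = 6.56 + 8.76 = 15.32 m.
Σ(b_i/K_i) = 6.56/186 + 8.76/0.00525 = 1669 d.
K_eq = L / Σ(b_i/K_i) = 15.32 / 1669 = 0.009181 m/day.
Q = K_eq · A · (Δh/L) = 0.009181 × 794 × (4.37/15.32) = 2.079 m³/day.

2.08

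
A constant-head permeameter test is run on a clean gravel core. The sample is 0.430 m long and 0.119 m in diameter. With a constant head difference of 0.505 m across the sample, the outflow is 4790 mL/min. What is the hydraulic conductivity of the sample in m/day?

Cross-sectional area A = π·(d/2)² = π × (0.119/2)² = 0.01112 m².
Convert discharge: 4790 mL/min = 7.983e-05 m³/s.
Darcy's law rearranged: K = Q·L / (A·Δh) = 7.983e-05 × 0.430 / (0.01112 × 0.505) = 0.006112 m/s = 528.1 m/day.

528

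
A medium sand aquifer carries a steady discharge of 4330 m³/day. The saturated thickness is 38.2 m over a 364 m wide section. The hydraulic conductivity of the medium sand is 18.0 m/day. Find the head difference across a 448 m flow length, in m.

Cross-sectional area A = 364 × 38.2 = 13905 m².
From Q = K·A·i, i = Q / (K·A) = 4330 / (18.00 × 13905) = 0.01730.
Head loss Δh = i · L = 0.01730 × 448 = 7.750 m.

7.75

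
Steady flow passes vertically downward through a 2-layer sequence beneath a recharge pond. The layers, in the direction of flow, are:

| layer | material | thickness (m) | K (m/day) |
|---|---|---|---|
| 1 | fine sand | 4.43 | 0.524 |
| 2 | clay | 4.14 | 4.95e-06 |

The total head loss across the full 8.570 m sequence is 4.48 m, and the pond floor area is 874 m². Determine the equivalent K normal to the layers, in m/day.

Flow is perpendicular to layering, so the layers act in series and the equivalent K is the thickness-weighted harmonic mean.
Total thickness L = 4.43 + 4.14 = 8.570 m.
Σ(b_i/K_i) = 4.43/0.524 + 4.14/4.95e-06 = 8.364e+05 d.
K_eq = L / Σ(b_i/K_i) = 8.570 / 8.364e+05 = 1.025e-05 m/day.

1.02e-05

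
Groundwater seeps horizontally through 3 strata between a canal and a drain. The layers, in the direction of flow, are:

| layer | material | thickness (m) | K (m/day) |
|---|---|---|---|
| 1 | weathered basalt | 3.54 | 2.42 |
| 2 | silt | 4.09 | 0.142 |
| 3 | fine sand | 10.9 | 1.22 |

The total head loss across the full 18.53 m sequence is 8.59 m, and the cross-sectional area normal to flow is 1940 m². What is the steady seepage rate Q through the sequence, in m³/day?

425

Flow is perpendicular to layering, so the layers act in series and the equivalent K is the thickness-weighted harmonic mean.
Total thickness L = 3.54 + 4.09 + 10.9 = 18.53 m.
Σ(b_i/K_i) = 3.54/2.42 + 4.09/0.142 + 10.9/1.22 = 39.20 d.
K_eq = L / Σ(b_i/K_i) = 18.53 / 39.20 = 0.4727 m/day.
Q = K_eq · A · (Δh/L) = 0.4727 × 1940 × (8.59/18.53) = 425.1 m³/day.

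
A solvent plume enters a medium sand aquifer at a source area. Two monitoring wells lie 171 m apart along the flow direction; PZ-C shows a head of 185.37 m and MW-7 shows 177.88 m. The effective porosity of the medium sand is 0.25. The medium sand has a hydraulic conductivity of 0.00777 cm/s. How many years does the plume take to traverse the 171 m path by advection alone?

0.398

Convert K: 0.00777 cm/s × 864 = 6.713 m/day.
Hydraulic gradient i = (185.37 − 177.88) / 171 = 7.49 / 171 = 0.04380.
Darcy flux q = K · i = 6.713 × 0.04380 = 0.2940 m/day.
Seepage velocity v = q / n_e = 0.2940 / 0.25 = 1.176 m/day.
Travel time t = L / v = 171 / 1.176 = 145.4 days = 0.3980 years.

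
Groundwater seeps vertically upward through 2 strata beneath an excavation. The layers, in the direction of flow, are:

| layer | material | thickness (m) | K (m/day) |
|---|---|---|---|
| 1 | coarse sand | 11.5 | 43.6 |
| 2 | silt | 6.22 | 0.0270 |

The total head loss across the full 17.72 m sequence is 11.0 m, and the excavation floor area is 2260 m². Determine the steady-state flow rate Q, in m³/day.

108

Flow is perpendicular to layering, so the layers act in series and the equivalent K is the thickness-weighted harmonic mean.
Total thickness L = 11.5 + 6.22 = 17.72 m.
Σ(b_i/K_i) = 11.5/43.6 + 6.22/0.0270 = 230.6 d.
K_eq = L / Σ(b_i/K_i) = 17.72 / 230.6 = 0.07683 m/day.
Q = K_eq · A · (Δh/L) = 0.07683 × 2260 × (11.0/17.72) = 107.8 m³/day.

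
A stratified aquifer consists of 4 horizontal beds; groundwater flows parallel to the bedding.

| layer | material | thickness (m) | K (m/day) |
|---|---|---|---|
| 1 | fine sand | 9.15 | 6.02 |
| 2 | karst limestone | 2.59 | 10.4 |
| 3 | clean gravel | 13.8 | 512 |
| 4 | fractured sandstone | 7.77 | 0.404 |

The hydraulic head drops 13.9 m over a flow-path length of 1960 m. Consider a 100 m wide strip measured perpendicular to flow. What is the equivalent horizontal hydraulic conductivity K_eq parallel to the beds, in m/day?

Flow is parallel to layering, so each bed carries its own Darcy discharge and the transmissivities add.
Σ(K_i·b_i) = 6.02×9.15 + 10.4×2.59 + 512×13.8 + 0.404×7.77 = 7151 m²/day.
Total thickness b = 33.31 m, so K_eq = Σ(K_i·b_i)/b = 214.7 m/day.

215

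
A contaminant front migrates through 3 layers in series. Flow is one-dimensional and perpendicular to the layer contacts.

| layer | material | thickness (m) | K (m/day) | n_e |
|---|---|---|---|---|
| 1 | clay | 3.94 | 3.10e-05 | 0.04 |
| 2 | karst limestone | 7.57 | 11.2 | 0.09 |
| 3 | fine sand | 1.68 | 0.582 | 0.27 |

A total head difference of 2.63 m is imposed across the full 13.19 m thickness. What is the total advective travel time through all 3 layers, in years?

With flow normal to the layers, continuity requires the same specific discharge q through every layer.
Σ(b_i/K_i) = 3.94/3.10e-05 + 7.57/11.2 + 1.68/0.582 = 1.271e+05 d.
q = Δh / Σ(b_i/K_i) = 2.63 / 1.271e+05 = 2.069e-05 m/day.
In each layer the seepage velocity is v_i = q/n_i, so the layer transit time is t_i = b_i·n_i / q:
  layer 1 (clay): t_1 = 3.94 × 0.04 / 2.069e-05 = 7616 d
  layer 2 (karst limestone): t_2 = 7.57 × 0.09 / 2.069e-05 = 32925 d
  layer 3 (fine sand): t_3 = 1.68 × 0.27 / 2.069e-05 = 21921 d
Total t = Σ t_i = 62463 days = 171.0 years.

171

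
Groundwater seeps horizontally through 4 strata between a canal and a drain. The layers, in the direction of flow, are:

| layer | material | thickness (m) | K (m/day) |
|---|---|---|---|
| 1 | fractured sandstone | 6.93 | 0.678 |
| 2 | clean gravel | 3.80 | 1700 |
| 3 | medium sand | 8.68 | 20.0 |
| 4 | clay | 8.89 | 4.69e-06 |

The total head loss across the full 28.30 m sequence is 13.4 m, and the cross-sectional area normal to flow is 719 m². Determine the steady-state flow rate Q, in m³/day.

0.00508

Flow is perpendicular to layering, so the layers act in series and the equivalent K is the thickness-weighted harmonic mean.
Total thickness L = 6.93 + 3.80 + 8.68 + 8.89 = 28.30 m.
Σ(b_i/K_i) = 6.93/0.678 + 3.80/1700 + 8.68/20.0 + 8.89/4.69e-06 = 1.896e+06 d.
K_eq = L / Σ(b_i/K_i) = 28.30 / 1.896e+06 = 1.493e-05 m/day.
Q = K_eq · A · (Δh/L) = 1.493e-05 × 719 × (13.4/28.30) = 0.005083 m³/day.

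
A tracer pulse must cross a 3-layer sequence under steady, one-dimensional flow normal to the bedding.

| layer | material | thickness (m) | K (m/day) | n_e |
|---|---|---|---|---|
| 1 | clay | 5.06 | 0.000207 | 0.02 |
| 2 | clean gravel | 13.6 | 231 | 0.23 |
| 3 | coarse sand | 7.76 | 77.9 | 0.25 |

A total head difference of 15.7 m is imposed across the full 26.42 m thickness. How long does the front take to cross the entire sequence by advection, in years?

With flow normal to the layers, continuity requires the same specific discharge q through every layer.
Σ(b_i/K_i) = 5.06/0.000207 + 13.6/231 + 7.76/77.9 = 24445 d.
q = Δh / Σ(b_i/K_i) = 15.7 / 24445 = 0.0006423 m/day.
In each layer the seepage velocity is v_i = q/n_i, so the layer transit time is t_i = b_i·n_i / q:
  layer 1 (clay): t_1 = 5.06 × 0.02 / 0.0006423 = 157.6 d
  layer 2 (clean gravel): t_2 = 13.6 × 0.23 / 0.0006423 = 4870 d
  layer 3 (coarse sand): t_3 = 7.76 × 0.25 / 0.0006423 = 3021 d
Total t = Σ t_i = 8048 days = 22.04 years.

22.0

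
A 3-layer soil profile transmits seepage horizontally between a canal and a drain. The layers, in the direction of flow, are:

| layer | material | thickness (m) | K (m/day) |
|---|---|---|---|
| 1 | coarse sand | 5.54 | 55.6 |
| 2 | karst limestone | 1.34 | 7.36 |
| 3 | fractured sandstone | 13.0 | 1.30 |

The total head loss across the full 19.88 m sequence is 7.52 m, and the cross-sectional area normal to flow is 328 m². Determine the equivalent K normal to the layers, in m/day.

1.93

Flow is perpendicular to layering, so the layers act in series and the equivalent K is the thickness-weighted harmonic mean.
Total thickness L = 5.54 + 1.34 + 13.0 = 19.88 m.
Σ(b_i/K_i) = 5.54/55.6 + 1.34/7.36 + 13.0/1.30 = 10.28 d.
K_eq = L / Σ(b_i/K_i) = 19.88 / 10.28 = 1.934 m/day.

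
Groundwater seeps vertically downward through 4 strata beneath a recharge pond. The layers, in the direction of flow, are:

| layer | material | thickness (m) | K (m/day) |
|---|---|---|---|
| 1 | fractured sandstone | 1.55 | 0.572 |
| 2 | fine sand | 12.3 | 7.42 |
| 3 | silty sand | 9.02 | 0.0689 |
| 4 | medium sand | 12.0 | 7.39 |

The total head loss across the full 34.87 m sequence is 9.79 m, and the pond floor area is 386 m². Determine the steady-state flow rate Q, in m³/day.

27.6

Flow is perpendicular to layering, so the layers act in series and the equivalent K is the thickness-weighted harmonic mean.
Total thickness L = 1.55 + 12.3 + 9.02 + 12.0 = 34.87 m.
Σ(b_i/K_i) = 1.55/0.572 + 12.3/7.42 + 9.02/0.0689 + 12.0/7.39 = 136.9 d.
K_eq = L / Σ(b_i/K_i) = 34.87 / 136.9 = 0.2547 m/day.
Q = K_eq · A · (Δh/L) = 0.2547 × 386 × (9.79/34.87) = 27.60 m³/day.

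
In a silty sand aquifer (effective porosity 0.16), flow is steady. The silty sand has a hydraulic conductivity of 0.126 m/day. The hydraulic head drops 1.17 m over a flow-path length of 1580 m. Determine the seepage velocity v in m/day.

Hydraulic gradient i = Δh / L = 1.17 / 1580 = 0.0007405.
Darcy flux q = K · i = 0.1260 × 0.0007405 = 9.330e-05 m/day.
Seepage velocity v = q / n_e = 9.330e-05 / 0.16 = 0.0005831 m/day.

0.000583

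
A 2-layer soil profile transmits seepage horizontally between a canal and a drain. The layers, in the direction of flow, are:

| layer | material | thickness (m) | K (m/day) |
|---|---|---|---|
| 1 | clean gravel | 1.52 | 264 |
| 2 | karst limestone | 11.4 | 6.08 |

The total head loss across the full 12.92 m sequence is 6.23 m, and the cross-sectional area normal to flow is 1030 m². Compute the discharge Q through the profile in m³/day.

3410

Flow is perpendicular to layering, so the layers act in series and the equivalent K is the thickness-weighted harmonic mean.
Total thickness L = 1.52 + 11.4 = 12.92 m.
Σ(b_i/K_i) = 1.52/264 + 11.4/6.08 = 1.881 d.
K_eq = L / Σ(b_i/K_i) = 12.92 / 1.881 = 6.870 m/day.
Q = K_eq · A · (Δh/L) = 6.870 × 1030 × (6.23/12.92) = 3412 m³/day.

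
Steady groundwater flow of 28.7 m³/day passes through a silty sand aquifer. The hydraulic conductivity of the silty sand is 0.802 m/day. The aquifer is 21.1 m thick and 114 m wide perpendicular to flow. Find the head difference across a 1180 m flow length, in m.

Cross-sectional area A = 114 × 21.1 = 2405 m².
From Q = K·A·i, i = Q / (K·A) = 28.7 / (0.8020 × 2405) = 0.01488.
Head loss Δh = i · L = 0.01488 × 1180 = 17.56 m.

17.6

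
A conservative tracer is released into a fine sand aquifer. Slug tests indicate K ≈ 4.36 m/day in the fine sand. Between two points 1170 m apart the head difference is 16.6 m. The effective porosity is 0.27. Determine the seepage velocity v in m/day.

Hydraulic gradient i = Δh / L = 16.6 / 1170 = 0.01419.
Darcy flux q = K · i = 4.360 × 0.01419 = 0.06186 m/day.
Seepage velocity v = q / n_e = 0.06186 / 0.27 = 0.2291 m/day.

0.229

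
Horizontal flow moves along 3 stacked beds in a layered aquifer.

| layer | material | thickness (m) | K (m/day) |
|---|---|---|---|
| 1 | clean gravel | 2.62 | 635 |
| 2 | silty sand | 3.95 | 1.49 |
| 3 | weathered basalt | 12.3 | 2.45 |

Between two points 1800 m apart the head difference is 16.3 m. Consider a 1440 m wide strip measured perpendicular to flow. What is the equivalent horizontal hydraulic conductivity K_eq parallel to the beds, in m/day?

Flow is parallel to layering, so each bed carries its own Darcy discharge and the transmissivities add.
Σ(K_i·b_i) = 635×2.62 + 1.49×3.95 + 2.45×12.3 = 1700 m²/day.
Total thickness b = 18.87 m, so K_eq = Σ(K_i·b_i)/b = 90.08 m/day.

90.1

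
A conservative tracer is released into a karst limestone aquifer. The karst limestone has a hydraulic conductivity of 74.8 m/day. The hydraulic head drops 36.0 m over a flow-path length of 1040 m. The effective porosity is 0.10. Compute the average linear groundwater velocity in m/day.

Hydraulic gradient i = Δh / L = 36.0 / 1040 = 0.03462.
Darcy flux q = K · i = 74.80 × 0.03462 = 2.589 m/day.
Seepage velocity v = q / n_e = 2.589 / 0.10 = 25.89 m/day.

25.9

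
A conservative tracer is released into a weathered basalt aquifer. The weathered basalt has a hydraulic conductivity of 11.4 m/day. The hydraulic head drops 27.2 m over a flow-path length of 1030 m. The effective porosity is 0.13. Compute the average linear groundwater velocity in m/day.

2.32

Hydraulic gradient i = Δh / L = 27.2 / 1030 = 0.02641.
Darcy flux q = K · i = 11.40 × 0.02641 = 0.3010 m/day.
Seepage velocity v = q / n_e = 0.3010 / 0.13 = 2.316 m/day.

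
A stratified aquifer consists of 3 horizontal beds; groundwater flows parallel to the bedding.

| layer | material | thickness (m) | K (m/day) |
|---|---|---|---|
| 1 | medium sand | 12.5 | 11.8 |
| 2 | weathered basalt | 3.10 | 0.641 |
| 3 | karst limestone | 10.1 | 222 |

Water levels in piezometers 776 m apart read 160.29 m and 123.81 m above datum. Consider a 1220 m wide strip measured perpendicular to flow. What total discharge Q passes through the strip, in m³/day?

Flow is parallel to layering, so each bed carries its own Darcy discharge and the transmissivities add.
Σ(K_i·b_i) = 11.8×12.5 + 0.641×3.10 + 222×10.1 = 2392 m²/day.
Hydraulic gradient i = (160.29 − 123.81) / 776 = 36.48 / 776 = 0.04701.
Q = Σ(K_i·b_i) · W · i = 2392 × 1220 × 0.04701 = 1.372e+05 m³/day.

137000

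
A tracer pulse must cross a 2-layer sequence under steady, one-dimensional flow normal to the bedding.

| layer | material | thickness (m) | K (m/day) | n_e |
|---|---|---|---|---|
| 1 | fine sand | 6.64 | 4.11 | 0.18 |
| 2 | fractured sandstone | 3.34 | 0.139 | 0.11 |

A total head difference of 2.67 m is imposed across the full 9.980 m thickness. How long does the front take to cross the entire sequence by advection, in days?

15.0

With flow normal to the layers, continuity requires the same specific discharge q through every layer.
Σ(b_i/K_i) = 6.64/4.11 + 3.34/0.139 = 25.64 d.
q = Δh / Σ(b_i/K_i) = 2.67 / 25.64 = 0.1041 m/day.
In each layer the seepage velocity is v_i = q/n_i, so the layer transit time is t_i = b_i·n_i / q:
  layer 1 (fine sand): t_1 = 6.64 × 0.18 / 0.1041 = 11.48 d
  layer 2 (fractured sandstone): t_2 = 3.34 × 0.11 / 0.1041 = 3.529 d
Total t = Σ t_i = 15.01 days.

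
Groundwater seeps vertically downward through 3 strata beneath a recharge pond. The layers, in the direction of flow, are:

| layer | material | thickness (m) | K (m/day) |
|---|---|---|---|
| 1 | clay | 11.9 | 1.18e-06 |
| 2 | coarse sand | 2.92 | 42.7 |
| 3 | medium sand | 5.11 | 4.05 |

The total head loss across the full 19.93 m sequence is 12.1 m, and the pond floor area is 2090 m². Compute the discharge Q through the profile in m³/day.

Flow is perpendicular to layering, so the layers act in series and the equivalent K is the thickness-weighted harmonic mean.
Total thickness L = 11.9 + 2.92 + 5.11 = 19.93 m.
Σ(b_i/K_i) = 11.9/1.18e-06 + 2.92/42.7 + 5.11/4.05 = 1.008e+07 d.
K_eq = L / Σ(b_i/K_i) = 19.93 / 1.008e+07 = 1.976e-06 m/day.
Q = K_eq · A · (Δh/L) = 1.976e-06 × 2090 × (12.1/19.93) = 0.002508 m³/day.

0.00251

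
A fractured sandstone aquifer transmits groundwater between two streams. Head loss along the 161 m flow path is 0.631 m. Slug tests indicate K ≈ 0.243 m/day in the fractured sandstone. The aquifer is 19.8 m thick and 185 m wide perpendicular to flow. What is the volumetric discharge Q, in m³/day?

3.49

Cross-sectional area A = 185 × 19.8 = 3663 m².
Hydraulic gradient i = Δh / L = 0.631 / 161 = 0.003919.
Darcy's law: Q = K · A · i = 0.2430 × 3663 × 0.003919 = 3.489 m³/day.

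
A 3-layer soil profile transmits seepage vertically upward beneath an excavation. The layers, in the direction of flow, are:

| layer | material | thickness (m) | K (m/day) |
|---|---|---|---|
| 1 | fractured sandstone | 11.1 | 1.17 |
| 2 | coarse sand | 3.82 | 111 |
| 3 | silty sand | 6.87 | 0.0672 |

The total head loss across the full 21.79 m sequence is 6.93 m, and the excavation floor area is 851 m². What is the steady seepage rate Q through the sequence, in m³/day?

Flow is perpendicular to layering, so the layers act in series and the equivalent K is the thickness-weighted harmonic mean.
Total thickness L = 11.1 + 3.82 + 6.87 = 21.79 m.
Σ(b_i/K_i) = 11.1/1.17 + 3.82/111 + 6.87/0.0672 = 111.8 d.
K_eq = L / Σ(b_i/K_i) = 21.79 / 111.8 = 0.1950 m/day.
Q = K_eq · A · (Δh/L) = 0.1950 × 851 × (6.93/21.79) = 52.77 m³/day.

52.8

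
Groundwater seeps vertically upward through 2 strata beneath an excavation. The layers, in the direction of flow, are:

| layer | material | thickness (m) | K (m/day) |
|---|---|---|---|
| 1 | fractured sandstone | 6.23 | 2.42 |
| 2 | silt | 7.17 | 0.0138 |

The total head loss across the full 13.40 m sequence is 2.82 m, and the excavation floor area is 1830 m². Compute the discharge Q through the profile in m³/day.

Flow is perpendicular to layering, so the layers act in series and the equivalent K is the thickness-weighted harmonic mean.
Total thickness L = 6.23 + 7.17 = 13.40 m.
Σ(b_i/K_i) = 6.23/2.42 + 7.17/0.0138 = 522.1 d.
K_eq = L / Σ(b_i/K_i) = 13.40 / 522.1 = 0.02566 m/day.
Q = K_eq · A · (Δh/L) = 0.02566 × 1830 × (2.82/13.40) = 9.884 m³/day.

9.88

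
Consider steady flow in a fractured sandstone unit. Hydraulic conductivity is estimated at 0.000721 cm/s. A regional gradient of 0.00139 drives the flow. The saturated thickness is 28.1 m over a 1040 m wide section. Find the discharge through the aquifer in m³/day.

Convert K: 0.000721 cm/s × 864 = 0.6229 m/day.
Cross-sectional area A = 1040 × 28.1 = 29224 m².
Hydraulic gradient i = 0.00139.
Darcy's law: Q = K · A · i = 0.6229 × 29224 × 0.001390 = 25.30 m³/day.

25.3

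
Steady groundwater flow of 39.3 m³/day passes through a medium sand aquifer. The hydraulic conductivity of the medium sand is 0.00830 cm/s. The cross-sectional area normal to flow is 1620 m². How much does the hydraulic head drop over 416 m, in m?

Convert K: 0.00830 cm/s × 864 = 7.171 m/day.
From Q = K·A·i, i = Q / (K·A) = 39.3 / (7.171 × 1620) = 0.003383.
Head loss Δh = i · L = 0.003383 × 416 = 1.407 m.

1.41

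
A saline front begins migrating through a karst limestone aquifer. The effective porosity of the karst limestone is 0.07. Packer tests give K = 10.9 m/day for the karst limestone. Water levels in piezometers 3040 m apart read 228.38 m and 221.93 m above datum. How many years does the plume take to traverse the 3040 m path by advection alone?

Hydraulic gradient i = (228.38 − 221.93) / 3040 = 6.45 / 3040 = 0.002122.
Darcy flux q = K · i = 10.90 × 0.002122 = 0.02313 m/day.
Seepage velocity v = q / n_e = 0.02313 / 0.07 = 0.3304 m/day.
Travel time t = L / v = 3040 / 0.3304 = 9202 days = 25.19 years.

25.2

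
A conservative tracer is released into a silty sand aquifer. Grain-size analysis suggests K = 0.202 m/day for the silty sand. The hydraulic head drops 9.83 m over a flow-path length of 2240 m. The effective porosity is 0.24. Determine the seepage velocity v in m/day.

0.00369

Hydraulic gradient i = Δh / L = 9.83 / 2240 = 0.004388.
Darcy flux q = K · i = 0.2020 × 0.004388 = 0.0008865 m/day.
Seepage velocity v = q / n_e = 0.0008865 / 0.24 = 0.003694 m/day.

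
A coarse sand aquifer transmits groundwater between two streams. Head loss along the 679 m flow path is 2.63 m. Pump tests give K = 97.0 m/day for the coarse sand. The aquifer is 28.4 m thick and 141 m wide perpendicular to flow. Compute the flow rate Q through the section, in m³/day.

Cross-sectional area A = 141 × 28.4 = 4004 m².
Hydraulic gradient i = Δh / L = 2.63 / 679 = 0.003873.
Darcy's law: Q = K · A · i = 97.00 × 4004 × 0.003873 = 1505 m³/day.

1500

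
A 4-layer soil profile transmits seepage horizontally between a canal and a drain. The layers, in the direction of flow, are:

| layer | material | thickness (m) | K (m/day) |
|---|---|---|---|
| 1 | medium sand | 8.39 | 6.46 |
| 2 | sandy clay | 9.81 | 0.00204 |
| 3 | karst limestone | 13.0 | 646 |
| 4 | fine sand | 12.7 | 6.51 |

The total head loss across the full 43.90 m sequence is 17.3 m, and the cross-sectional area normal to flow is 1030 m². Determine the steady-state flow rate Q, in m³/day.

3.70

Flow is perpendicular to layering, so the layers act in series and the equivalent K is the thickness-weighted harmonic mean.
Total thickness L = 8.39 + 9.81 + 13.0 + 12.7 = 43.90 m.
Σ(b_i/K_i) = 8.39/6.46 + 9.81/0.00204 + 13.0/646 + 12.7/6.51 = 4812 d.
K_eq = L / Σ(b_i/K_i) = 43.90 / 4812 = 0.009123 m/day.
Q = K_eq · A · (Δh/L) = 0.009123 × 1030 × (17.3/43.90) = 3.703 m³/day.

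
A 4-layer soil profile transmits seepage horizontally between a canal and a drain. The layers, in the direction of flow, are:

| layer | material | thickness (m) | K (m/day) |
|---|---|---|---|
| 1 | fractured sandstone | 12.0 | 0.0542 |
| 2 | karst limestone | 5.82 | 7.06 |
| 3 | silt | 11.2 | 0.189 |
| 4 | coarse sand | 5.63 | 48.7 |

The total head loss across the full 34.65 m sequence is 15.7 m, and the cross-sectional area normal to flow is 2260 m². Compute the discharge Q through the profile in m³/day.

Flow is perpendicular to layering, so the layers act in series and the equivalent K is the thickness-weighted harmonic mean.
Total thickness L = 12.0 + 5.82 + 11.2 + 5.63 = 34.65 m.
Σ(b_i/K_i) = 12.0/0.0542 + 5.82/7.06 + 11.2/0.189 + 5.63/48.7 = 281.6 d.
K_eq = L / Σ(b_i/K_i) = 34.65 / 281.6 = 0.1230 m/day.
Q = K_eq · A · (Δh/L) = 0.1230 × 2260 × (15.7/34.65) = 126.0 m³/day.

126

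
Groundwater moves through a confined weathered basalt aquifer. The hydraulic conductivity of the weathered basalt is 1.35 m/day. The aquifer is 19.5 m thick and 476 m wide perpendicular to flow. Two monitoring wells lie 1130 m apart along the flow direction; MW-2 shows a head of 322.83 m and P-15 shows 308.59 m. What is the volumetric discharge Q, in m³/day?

158

Cross-sectional area A = 476 × 19.5 = 9282 m².
Hydraulic gradient i = (322.83 − 308.59) / 1130 = 14.24 / 1130 = 0.01260.
Darcy's law: Q = K · A · i = 1.350 × 9282 × 0.01260 = 157.9 m³/day.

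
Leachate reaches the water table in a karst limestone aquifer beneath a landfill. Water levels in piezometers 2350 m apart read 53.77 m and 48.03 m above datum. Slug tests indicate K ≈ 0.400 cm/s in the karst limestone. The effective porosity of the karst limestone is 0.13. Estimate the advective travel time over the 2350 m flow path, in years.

Convert K: 0.400 cm/s × 864 = 345.6 m/day.
Hydraulic gradient i = (53.77 − 48.03) / 2350 = 5.74 / 2350 = 0.002443.
Darcy flux q = K · i = 345.6 × 0.002443 = 0.8441 m/day.
Seepage velocity v = q / n_e = 0.8441 / 0.13 = 6.493 m/day.
Travel time t = L / v = 2350 / 6.493 = 361.9 days = 0.9908 years.

0.991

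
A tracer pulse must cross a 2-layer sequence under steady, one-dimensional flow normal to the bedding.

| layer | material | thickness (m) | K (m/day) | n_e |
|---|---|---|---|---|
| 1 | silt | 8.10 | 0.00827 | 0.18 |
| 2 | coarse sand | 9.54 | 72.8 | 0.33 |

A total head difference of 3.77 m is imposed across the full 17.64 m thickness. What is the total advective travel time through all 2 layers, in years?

With flow normal to the layers, continuity requires the same specific discharge q through every layer.
Σ(b_i/K_i) = 8.10/0.00827 + 9.54/72.8 = 979.6 d.
q = Δh / Σ(b_i/K_i) = 3.77 / 979.6 = 0.003849 m/day.
In each layer the seepage velocity is v_i = q/n_i, so the layer transit time is t_i = b_i·n_i / q:
  layer 1 (silt): t_1 = 8.10 × 0.18 / 0.003849 = 378.8 d
  layer 2 (coarse sand): t_2 = 9.54 × 0.33 / 0.003849 = 818.0 d
Total t = Σ t_i = 1197 days = 3.277 years.

3.28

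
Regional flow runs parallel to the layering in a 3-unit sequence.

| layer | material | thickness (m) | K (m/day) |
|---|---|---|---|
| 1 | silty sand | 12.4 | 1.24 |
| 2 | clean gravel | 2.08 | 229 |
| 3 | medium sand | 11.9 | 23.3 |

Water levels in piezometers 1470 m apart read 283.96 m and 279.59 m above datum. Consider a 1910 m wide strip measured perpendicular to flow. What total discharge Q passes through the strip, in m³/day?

4370

Flow is parallel to layering, so each bed carries its own Darcy discharge and the transmissivities add.
Σ(K_i·b_i) = 1.24×12.4 + 229×2.08 + 23.3×11.9 = 769.0 m²/day.
Hydraulic gradient i = (283.96 − 279.59) / 1470 = 4.37 / 1470 = 0.002973.
Q = Σ(K_i·b_i) · W · i = 769.0 × 1910 × 0.002973 = 4366 m³/day.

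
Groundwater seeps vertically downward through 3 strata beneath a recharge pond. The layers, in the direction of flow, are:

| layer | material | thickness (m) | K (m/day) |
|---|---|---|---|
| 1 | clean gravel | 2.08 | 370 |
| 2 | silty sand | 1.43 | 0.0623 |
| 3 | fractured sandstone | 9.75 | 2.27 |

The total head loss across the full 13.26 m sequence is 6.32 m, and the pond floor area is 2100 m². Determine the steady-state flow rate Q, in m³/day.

Flow is perpendicular to layering, so the layers act in series and the equivalent K is the thickness-weighted harmonic mean.
Total thickness L = 2.08 + 1.43 + 9.75 = 13.26 m.
Σ(b_i/K_i) = 2.08/370 + 1.43/0.0623 + 9.75/2.27 = 27.25 d.
K_eq = L / Σ(b_i/K_i) = 13.26 / 27.25 = 0.4865 m/day.
Q = K_eq · A · (Δh/L) = 0.4865 × 2100 × (6.32/13.26) = 487.0 m³/day.

487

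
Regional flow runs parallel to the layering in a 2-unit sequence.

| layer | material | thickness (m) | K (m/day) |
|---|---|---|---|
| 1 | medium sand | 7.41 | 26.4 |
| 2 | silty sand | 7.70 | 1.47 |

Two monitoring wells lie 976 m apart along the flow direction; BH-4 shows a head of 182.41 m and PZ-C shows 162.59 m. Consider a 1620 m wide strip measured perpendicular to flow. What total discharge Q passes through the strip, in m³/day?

Flow is parallel to layering, so each bed carries its own Darcy discharge and the transmissivities add.
Σ(K_i·b_i) = 26.4×7.41 + 1.47×7.70 = 206.9 m²/day.
Hydraulic gradient i = (182.41 − 162.59) / 976 = 19.82 / 976 = 0.02031.
Q = Σ(K_i·b_i) · W · i = 206.9 × 1620 × 0.02031 = 6808 m³/day.

6810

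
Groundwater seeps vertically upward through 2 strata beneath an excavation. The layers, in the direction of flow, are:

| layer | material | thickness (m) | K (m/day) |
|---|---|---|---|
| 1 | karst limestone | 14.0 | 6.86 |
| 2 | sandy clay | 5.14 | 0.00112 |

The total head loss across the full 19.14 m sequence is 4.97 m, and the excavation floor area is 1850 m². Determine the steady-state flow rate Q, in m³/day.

Flow is perpendicular to layering, so the layers act in series and the equivalent K is the thickness-weighted harmonic mean.
Total thickness L = 14.0 + 5.14 = 19.14 m.
Σ(b_i/K_i) = 14.0/6.86 + 5.14/0.00112 = 4591 d.
K_eq = L / Σ(b_i/K_i) = 19.14 / 4591 = 0.004169 m/day.
Q = K_eq · A · (Δh/L) = 0.004169 × 1850 × (4.97/19.14) = 2.003 m³/day.

2.00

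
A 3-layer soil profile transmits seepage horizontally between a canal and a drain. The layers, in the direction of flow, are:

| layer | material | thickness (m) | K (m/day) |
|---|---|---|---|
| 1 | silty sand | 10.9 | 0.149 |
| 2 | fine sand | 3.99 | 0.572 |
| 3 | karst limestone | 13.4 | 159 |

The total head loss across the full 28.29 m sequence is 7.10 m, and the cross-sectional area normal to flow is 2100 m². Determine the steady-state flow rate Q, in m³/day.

186

Flow is perpendicular to layering, so the layers act in series and the equivalent K is the thickness-weighted harmonic mean.
Total thickness L = 10.9 + 3.99 + 13.4 = 28.29 m.
Σ(b_i/K_i) = 10.9/0.149 + 3.99/0.572 + 13.4/159 = 80.21 d.
K_eq = L / Σ(b_i/K_i) = 28.29 / 80.21 = 0.3527 m/day.
Q = K_eq · A · (Δh/L) = 0.3527 × 2100 × (7.10/28.29) = 185.9 m³/day.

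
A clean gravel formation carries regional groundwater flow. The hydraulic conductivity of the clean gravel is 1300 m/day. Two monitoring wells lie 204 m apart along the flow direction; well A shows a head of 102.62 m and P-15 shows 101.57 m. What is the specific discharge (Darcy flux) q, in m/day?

6.69

Hydraulic gradient i = (102.62 − 101.57) / 204 = 1.05 / 204 = 0.005147.
Specific discharge q = K · i = 1300 × 0.005147 = 6.691 m/day.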